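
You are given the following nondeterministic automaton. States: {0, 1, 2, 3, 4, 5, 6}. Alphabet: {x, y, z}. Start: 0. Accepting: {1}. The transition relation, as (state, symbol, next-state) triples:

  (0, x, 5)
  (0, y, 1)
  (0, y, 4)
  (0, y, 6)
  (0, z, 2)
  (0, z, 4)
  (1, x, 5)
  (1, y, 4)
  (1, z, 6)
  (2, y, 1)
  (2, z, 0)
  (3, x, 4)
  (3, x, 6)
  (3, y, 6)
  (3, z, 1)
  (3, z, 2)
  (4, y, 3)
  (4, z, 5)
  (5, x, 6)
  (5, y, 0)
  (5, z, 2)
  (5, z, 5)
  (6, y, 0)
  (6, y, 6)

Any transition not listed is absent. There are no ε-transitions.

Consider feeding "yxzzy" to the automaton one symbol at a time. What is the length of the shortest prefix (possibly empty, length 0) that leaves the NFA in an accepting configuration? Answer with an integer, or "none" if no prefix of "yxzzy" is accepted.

1

Start in {0}.
Read 'y': {0} → {1, 4, 6}.
None of the earlier sets intersect F, but {1, 4, 6} does.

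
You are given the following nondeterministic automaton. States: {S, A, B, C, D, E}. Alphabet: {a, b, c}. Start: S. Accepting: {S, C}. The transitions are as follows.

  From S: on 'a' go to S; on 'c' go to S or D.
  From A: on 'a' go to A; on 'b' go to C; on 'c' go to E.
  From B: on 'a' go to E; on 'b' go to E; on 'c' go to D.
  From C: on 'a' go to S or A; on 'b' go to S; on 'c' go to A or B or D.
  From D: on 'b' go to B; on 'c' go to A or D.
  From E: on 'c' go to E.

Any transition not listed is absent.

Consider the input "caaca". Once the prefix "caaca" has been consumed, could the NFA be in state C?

No

Start in {S}.
Read 'c': {S} → {S, D}.
Read 'a': {S, D} → {S}.
Read 'a': {S} → {S}.
Read 'c': {S} → {S, D}.
Read 'a': {S, D} → {S}.
State C is not in {S}.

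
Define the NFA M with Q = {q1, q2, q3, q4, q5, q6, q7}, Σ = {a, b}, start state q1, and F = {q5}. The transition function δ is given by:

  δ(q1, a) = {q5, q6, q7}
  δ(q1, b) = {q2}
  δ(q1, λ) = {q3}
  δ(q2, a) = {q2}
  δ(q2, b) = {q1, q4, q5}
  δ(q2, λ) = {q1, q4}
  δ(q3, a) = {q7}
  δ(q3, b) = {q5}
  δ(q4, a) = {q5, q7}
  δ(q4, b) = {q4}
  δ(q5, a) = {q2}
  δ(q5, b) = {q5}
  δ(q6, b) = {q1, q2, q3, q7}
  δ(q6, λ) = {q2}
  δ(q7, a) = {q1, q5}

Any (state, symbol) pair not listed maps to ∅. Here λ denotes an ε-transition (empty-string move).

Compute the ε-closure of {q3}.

{q3}

Begin with {q3}.
No ε-moves leave this set, so the closure equals the set itself.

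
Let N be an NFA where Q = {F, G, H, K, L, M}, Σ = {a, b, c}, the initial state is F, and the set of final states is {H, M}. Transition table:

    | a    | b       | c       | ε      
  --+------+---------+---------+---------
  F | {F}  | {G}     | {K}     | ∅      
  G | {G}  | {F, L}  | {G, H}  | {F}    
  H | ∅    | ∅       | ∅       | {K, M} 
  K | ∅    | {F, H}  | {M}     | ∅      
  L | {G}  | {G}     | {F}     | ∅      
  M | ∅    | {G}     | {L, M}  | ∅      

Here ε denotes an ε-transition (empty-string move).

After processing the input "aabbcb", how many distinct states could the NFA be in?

Start in {F}.
Read 'a': {F} → {F}.
Read 'a': {F} → {F}.
Read 'b': {F} → {F, G}.
Read 'b': {F, G} → {F, G, L}.
Read 'c': {F, G, L} → {F, G, H, K, M}.
Read 'b': {F, G, H, K, M} → {F, G, H, K, L, M}.
That set has 6 states.

6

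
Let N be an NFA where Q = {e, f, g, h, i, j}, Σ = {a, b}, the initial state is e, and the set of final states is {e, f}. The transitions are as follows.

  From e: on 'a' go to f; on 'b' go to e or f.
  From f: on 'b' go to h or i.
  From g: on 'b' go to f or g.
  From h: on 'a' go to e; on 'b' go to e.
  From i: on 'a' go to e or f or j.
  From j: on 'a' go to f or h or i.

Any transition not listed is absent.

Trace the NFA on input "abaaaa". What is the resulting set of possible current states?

Start in {e}.
Read 'a': e→{f}; now {f}.
Read 'b': f→{h, i}; now {h, i}.
Read 'a': h→{e}, i→{e, f, j}; now {e, f, j}.
Read 'a': e→{f}, f→∅, j→{f, h, i}; now {f, h, i}.
Read 'a': f→∅, h→{e}, i→{e, f, j}; now {e, f, j}.
Read 'a': e→{f}, f→∅, j→{f, h, i}; now {f, h, i}.

{f, h, i}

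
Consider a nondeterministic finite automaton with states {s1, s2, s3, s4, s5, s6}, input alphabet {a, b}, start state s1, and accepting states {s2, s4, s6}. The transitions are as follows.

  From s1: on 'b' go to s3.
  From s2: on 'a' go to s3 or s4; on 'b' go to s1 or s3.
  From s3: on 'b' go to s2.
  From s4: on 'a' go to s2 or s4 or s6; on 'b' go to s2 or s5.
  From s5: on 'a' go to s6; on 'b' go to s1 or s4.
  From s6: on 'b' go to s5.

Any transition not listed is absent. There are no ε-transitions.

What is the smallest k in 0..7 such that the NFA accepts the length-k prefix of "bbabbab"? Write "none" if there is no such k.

Start in {s1}.
Read 'b': {s1} → {s3}.
Read 'b': {s3} → {s2}.
None of the earlier sets intersect F, but {s2} does.

2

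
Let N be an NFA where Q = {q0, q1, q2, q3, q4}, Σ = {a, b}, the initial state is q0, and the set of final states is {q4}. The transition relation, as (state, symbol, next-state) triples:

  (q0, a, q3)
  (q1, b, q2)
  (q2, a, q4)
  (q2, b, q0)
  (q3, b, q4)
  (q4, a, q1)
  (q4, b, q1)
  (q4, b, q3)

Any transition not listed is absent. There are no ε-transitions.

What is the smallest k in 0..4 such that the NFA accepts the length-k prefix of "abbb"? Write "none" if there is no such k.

Start in {q0}.
Read 'a': q0→{q3}; now {q3}.
Read 'b': q3→{q4}; now {q4}.
None of the earlier sets intersect F, but {q4} does.

2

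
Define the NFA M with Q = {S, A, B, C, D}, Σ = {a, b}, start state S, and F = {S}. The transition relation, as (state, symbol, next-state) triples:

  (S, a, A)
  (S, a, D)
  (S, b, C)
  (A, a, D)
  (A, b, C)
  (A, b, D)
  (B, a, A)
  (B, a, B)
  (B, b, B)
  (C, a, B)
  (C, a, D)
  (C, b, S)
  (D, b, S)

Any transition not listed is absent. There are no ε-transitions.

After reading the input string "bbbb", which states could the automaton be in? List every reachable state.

Start in {S}.
Read 'b': {S} → {C}.
Read 'b': {C} → {S}.
Read 'b': {S} → {C}.
Read 'b': {C} → {S}.

{S}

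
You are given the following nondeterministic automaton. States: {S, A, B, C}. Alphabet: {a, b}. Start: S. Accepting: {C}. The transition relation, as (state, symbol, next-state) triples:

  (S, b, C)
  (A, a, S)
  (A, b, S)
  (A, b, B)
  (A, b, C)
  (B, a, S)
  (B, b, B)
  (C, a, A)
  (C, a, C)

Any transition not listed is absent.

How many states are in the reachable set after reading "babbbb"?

1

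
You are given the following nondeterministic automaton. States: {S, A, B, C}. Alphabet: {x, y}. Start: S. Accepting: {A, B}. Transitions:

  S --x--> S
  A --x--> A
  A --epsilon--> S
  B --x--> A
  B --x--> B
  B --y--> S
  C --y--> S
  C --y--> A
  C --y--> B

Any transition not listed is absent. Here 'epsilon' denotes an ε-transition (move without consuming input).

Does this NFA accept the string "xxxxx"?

No

Start in {S}.
Read 'x': S→{S}; now {S}.
Read 'x': S→{S}; now {S}.
Read 'x': S→{S}; now {S}.
Read 'x': S→{S}; now {S}.
Read 'x': S→{S}; now {S}.
The final set {S} contains no accepting state.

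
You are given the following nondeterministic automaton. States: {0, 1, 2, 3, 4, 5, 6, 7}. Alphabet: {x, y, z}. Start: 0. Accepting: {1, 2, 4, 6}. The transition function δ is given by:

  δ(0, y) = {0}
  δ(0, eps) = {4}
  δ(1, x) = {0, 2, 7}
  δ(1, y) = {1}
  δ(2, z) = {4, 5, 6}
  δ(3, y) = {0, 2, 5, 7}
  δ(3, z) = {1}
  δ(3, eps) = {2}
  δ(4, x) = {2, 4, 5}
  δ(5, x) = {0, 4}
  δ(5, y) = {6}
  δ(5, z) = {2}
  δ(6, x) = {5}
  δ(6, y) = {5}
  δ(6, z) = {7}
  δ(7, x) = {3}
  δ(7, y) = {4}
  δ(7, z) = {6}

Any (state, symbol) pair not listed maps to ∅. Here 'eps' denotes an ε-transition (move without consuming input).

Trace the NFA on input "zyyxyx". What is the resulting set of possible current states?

Start: ε-closure({0}) = {0, 4}.
Read 'z': 0→∅, 4→∅; now ∅.
The set is empty and remains empty for the remaining 5 symbols.

∅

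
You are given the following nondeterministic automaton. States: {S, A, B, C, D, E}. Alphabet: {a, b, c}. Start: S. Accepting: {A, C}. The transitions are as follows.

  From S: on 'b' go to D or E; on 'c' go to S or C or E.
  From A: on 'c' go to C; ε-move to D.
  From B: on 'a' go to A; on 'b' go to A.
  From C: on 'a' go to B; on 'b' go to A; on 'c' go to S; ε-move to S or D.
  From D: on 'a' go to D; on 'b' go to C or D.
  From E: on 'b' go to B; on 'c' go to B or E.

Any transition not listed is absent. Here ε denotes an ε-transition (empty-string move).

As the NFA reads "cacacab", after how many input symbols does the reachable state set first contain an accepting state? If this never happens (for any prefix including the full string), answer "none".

1

Start in {S}.
Read 'c': S→{S, C, E}; union {S, C, E}; ε-closure = {S, C, D, E}.
None of the earlier sets intersect F, but {S, C, D, E} does.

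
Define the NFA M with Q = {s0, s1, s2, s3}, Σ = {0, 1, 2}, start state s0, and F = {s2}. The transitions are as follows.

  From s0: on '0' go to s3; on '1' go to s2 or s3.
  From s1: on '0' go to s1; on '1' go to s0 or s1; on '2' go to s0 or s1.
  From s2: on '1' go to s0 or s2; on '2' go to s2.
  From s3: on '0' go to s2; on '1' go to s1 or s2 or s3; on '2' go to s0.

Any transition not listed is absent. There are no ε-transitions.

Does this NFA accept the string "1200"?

Start in {s0}.
Read '1': {s0} → {s2, s3}.
Read '2': {s2, s3} → {s0, s2}.
Read '0': {s0, s2} → {s3}.
Read '0': {s3} → {s2}.
The final set {s2} contains the accepting state s2.

Yes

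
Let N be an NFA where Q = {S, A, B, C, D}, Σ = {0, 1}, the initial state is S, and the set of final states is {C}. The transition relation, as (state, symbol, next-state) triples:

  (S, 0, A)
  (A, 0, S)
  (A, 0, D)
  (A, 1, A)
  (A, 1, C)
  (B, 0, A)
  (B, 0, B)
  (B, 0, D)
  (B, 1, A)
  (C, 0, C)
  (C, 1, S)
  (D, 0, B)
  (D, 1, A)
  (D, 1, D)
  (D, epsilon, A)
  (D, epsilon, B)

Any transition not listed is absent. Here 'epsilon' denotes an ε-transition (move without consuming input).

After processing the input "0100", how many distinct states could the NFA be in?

5

Start in {S}.
Read '0': {S} → {A}.
Read '1': {A} → {A, C}.
Read '0': {A, C} → {S, A, B, C, D}.
Read '0': {S, A, B, C, D} → {S, A, B, C, D}.
That set has 5 states.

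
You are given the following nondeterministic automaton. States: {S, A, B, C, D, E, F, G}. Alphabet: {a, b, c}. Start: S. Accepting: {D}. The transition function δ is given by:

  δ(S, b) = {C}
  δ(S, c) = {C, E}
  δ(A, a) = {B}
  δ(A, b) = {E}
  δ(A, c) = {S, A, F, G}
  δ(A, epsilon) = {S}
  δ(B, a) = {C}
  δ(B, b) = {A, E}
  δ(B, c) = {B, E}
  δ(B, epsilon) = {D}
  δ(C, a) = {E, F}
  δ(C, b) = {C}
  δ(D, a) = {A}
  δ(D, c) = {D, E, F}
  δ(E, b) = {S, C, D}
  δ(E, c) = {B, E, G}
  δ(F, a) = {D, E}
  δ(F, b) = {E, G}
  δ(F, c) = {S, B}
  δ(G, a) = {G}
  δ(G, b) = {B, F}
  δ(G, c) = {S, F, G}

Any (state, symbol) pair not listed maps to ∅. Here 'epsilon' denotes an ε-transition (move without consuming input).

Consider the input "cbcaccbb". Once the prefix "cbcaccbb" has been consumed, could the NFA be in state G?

Start in {S}.
Read 'c': {S} → {C, E}.
Read 'b': {C, E} → {S, C, D}.
Read 'c': {S, C, D} → {C, D, E, F}.
Read 'a': {C, D, E, F} → {S, A, D, E, F}.
Read 'c': {S, A, D, E, F} → {S, A, B, C, D, E, F, G}.
Read 'c': {S, A, B, C, D, E, F, G} → {S, A, B, C, D, E, F, G}.
Read 'b': {S, A, B, C, D, E, F, G} → {S, A, B, C, D, E, F, G}.
Read 'b': {S, A, B, C, D, E, F, G} → {S, A, B, C, D, E, F, G}.
State G is in {S, A, B, C, D, E, F, G}.

Yes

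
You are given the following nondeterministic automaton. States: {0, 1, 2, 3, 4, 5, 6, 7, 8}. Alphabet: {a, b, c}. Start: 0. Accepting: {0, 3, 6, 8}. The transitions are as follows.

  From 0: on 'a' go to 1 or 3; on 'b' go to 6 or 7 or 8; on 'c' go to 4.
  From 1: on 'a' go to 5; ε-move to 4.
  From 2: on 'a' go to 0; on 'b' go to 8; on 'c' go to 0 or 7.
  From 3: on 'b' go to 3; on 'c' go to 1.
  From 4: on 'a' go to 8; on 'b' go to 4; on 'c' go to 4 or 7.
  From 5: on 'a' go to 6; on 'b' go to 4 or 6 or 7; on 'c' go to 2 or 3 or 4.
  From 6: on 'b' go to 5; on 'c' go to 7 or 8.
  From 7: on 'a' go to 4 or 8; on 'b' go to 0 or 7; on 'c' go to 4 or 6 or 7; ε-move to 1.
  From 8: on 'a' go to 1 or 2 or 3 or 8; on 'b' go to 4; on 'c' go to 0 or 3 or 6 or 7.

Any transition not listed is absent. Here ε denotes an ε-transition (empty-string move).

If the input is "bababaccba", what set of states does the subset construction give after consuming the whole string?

{1, 2, 3, 4, 5, 6, 8}

Start in {0}.
Read 'b': 0→{6, 7, 8}; union {6, 7, 8}; ε-closure = {1, 4, 6, 7, 8}.
Read 'a': 1→{5}, 4→{8}, 6→∅, 7→{4, 8}, 8→{1, 2, 3, 8}; now {1, 2, 3, 4, 5, 8}.
Read 'b': 1→∅, 2→{8}, 3→{3}, 4→{4}, 5→{4, 6, 7}, 8→{4}; union {3, 4, 6, 7, 8}; ε-closure = {1, 3, 4, 6, 7, 8}.
Read 'a': 1→{5}, 3→∅, 4→{8}, 6→∅, 7→{4, 8}, 8→{1, 2, 3, 8}; now {1, 2, 3, 4, 5, 8}.
Read 'b': 1→∅, 2→{8}, 3→{3}, 4→{4}, 5→{4, 6, 7}, 8→{4}; union {3, 4, 6, 7, 8}; ε-closure = {1, 3, 4, 6, 7, 8}.
Read 'a': 1→{5}, 3→∅, 4→{8}, 6→∅, 7→{4, 8}, 8→{1, 2, 3, 8}; now {1, 2, 3, 4, 5, 8}.
Read 'c': 1→∅, 2→{0, 7}, 3→{1}, 4→{4, 7}, 5→{2, 3, 4}, 8→{0, 3, 6, 7}; now {0, 1, 2, 3, 4, 6, 7}.
Read 'c': 0→{4}, 1→∅, 2→{0, 7}, 3→{1}, 4→{4, 7}, 6→{7, 8}, 7→{4, 6, 7}; now {0, 1, 4, 6, 7, 8}.
Read 'b': 0→{6, 7, 8}, 1→∅, 4→{4}, 6→{5}, 7→{0, 7}, 8→{4}; union {0, 4, 5, 6, 7, 8}; ε-closure = {0, 1, 4, 5, 6, 7, 8}.
Read 'a': 0→{1, 3}, 1→{5}, 4→{8}, 5→{6}, 6→∅, 7→{4, 8}, 8→{1, 2, 3, 8}; now {1, 2, 3, 4, 5, 6, 8}.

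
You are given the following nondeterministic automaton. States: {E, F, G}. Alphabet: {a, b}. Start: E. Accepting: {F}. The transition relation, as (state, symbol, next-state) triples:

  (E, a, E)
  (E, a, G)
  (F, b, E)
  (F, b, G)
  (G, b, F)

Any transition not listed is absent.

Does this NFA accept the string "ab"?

Yes

Start in {E}.
Read 'a': E→{E, G}; now {E, G}.
Read 'b': E→∅, G→{F}; now {F}.
The final set {F} contains the accepting state F.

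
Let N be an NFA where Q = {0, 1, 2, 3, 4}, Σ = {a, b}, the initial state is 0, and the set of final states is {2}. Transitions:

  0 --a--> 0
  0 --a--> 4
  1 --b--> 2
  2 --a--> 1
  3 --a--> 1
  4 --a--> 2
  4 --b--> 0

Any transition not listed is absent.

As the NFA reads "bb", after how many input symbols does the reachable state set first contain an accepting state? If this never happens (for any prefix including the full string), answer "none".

none

Start in {0}.
Read 'b': 0→∅; now ∅.
The set is empty and remains empty for the remaining 1 symbol.
No reachable set along the way intersects F.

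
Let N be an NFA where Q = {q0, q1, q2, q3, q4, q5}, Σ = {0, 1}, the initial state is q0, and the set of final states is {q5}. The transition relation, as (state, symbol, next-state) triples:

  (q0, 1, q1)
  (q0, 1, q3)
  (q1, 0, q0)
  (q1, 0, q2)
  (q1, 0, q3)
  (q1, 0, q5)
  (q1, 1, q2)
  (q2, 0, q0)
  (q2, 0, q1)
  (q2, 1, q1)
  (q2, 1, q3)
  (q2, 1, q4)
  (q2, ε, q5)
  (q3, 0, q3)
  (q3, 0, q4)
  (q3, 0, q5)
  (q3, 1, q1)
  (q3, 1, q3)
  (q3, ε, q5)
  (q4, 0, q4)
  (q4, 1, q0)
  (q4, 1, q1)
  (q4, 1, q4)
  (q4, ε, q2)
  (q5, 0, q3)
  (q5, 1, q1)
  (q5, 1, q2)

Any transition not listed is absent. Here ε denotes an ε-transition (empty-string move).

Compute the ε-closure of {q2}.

{q2, q5}

Begin with {q2}.
ε-move q2 → q5; add q5.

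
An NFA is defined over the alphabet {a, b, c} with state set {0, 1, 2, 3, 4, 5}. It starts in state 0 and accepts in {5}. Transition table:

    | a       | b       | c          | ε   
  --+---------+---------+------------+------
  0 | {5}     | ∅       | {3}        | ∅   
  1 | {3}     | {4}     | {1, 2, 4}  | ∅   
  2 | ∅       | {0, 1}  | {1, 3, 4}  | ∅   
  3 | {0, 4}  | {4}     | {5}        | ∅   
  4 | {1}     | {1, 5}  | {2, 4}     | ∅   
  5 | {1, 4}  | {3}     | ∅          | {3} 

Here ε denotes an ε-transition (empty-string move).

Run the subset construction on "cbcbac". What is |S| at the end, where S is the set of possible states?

5

Start in {0}.
Read 'c': {0} → {3}.
Read 'b': {3} → {4}.
Read 'c': {4} → {2, 4}.
Read 'b': {2, 4} → {0, 1, 3, 5}.
Read 'a': {0, 1, 3, 5} → {0, 1, 3, 4, 5}.
Read 'c': {0, 1, 3, 4, 5} → {1, 2, 3, 4, 5}.
That set has 5 states.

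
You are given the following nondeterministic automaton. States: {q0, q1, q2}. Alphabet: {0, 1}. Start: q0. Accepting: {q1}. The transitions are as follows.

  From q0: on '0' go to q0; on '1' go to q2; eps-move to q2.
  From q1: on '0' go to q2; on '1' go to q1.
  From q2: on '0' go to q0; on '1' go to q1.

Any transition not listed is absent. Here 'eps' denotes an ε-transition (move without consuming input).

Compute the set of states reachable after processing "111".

{q1}

Start: ε-closure({q0}) = {q0, q2}.
Read '1': q0→{q2}, q2→{q1}; now {q1, q2}.
Read '1': q1→{q1}, q2→{q1}; now {q1}.
Read '1': q1→{q1}; now {q1}.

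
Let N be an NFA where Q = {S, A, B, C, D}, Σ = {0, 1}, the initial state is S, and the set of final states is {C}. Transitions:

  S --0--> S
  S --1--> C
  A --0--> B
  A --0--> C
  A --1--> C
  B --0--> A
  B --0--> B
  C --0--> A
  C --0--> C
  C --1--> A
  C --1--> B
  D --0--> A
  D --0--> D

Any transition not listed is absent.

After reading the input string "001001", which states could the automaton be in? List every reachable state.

{A, B, C}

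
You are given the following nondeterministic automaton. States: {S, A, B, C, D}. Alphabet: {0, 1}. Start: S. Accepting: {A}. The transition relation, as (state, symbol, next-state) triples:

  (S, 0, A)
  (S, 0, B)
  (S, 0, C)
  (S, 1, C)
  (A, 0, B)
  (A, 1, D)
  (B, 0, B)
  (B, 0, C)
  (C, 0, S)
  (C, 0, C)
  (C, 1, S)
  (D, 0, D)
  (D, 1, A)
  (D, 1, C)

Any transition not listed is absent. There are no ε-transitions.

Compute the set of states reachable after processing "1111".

{S}

Start in {S}.
Read '1': {S} → {C}.
Read '1': {C} → {S}.
Read '1': {S} → {C}.
Read '1': {C} → {S}.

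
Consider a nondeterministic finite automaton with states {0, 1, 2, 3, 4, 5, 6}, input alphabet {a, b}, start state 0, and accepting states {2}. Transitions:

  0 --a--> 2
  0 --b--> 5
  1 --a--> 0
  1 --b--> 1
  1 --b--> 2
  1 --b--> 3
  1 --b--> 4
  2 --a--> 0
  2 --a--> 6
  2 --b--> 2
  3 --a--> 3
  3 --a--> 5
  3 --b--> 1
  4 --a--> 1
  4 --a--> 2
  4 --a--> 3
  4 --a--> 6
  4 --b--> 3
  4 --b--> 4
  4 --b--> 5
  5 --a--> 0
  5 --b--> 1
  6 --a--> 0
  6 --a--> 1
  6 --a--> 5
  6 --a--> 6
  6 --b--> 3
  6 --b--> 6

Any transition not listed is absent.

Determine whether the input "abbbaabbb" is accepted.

Start in {0}.
Read 'a': 0→{2}; now {2}.
Read 'b': 2→{2}; now {2}.
Read 'b': 2→{2}; now {2}.
Read 'b': 2→{2}; now {2}.
Read 'a': 2→{0, 6}; now {0, 6}.
Read 'a': 0→{2}, 6→{0, 1, 5, 6}; now {0, 1, 2, 5, 6}.
Read 'b': 0→{5}, 1→{1, 2, 3, 4}, 2→{2}, 5→{1}, 6→{3, 6}; now {1, 2, 3, 4, 5, 6}.
Read 'b': 1→{1, 2, 3, 4}, 2→{2}, 3→{1}, 4→{3, 4, 5}, 5→{1}, 6→{3, 6}; now {1, 2, 3, 4, 5, 6}.
Read 'b': 1→{1, 2, 3, 4}, 2→{2}, 3→{1}, 4→{3, 4, 5}, 5→{1}, 6→{3, 6}; now {1, 2, 3, 4, 5, 6}.
The final set {1, 2, 3, 4, 5, 6} contains the accepting state 2.

Yes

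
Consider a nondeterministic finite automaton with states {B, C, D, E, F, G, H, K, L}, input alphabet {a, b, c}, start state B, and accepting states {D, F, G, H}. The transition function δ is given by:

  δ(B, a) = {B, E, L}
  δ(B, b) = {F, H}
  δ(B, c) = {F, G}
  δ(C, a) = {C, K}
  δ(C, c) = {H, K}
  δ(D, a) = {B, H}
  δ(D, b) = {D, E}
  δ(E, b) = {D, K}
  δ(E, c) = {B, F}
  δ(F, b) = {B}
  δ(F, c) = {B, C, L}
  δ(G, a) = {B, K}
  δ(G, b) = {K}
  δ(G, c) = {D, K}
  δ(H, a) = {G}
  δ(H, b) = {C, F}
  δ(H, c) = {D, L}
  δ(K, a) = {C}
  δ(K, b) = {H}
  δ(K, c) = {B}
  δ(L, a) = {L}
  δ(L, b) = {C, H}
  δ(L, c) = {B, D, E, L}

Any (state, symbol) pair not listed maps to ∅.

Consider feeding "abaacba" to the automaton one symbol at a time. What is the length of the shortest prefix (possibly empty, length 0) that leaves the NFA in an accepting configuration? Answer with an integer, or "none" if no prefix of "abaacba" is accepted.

Start in {B}.
Read 'a': {B} → {B, E, L}.
Read 'b': {B, E, L} → {C, D, F, H, K}.
None of the earlier sets intersect F, but {C, D, F, H, K} does.

2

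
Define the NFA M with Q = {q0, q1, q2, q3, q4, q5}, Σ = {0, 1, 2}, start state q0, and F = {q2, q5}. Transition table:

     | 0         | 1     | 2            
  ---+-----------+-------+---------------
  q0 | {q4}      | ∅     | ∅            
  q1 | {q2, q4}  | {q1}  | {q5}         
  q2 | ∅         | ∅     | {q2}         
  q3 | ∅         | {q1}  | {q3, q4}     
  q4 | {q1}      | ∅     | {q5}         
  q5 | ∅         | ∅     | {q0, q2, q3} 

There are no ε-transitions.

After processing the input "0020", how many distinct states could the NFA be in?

0

Start in {q0}.
Read '0': q0→{q4}; now {q4}.
Read '0': q4→{q1}; now {q1}.
Read '2': q1→{q5}; now {q5}.
Read '0': q5→∅; now ∅.
That set has 0 states.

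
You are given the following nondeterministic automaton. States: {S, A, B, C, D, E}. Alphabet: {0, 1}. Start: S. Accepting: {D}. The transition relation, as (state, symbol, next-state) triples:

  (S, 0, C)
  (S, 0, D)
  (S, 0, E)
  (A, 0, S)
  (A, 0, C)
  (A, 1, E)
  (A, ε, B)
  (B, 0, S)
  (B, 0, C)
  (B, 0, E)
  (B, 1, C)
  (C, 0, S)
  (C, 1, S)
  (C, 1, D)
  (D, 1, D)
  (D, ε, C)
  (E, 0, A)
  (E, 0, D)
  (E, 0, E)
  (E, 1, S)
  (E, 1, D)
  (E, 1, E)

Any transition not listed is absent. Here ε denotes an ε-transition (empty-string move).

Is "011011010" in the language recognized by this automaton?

Yes

Start in {S}.
Read '0': S→{C, D, E}; now {C, D, E}.
Read '1': C→{S, D}, D→{D}, E→{S, D, E}; union {S, D, E}; ε-closure = {S, C, D, E}.
Read '1': S→∅, C→{S, D}, D→{D}, E→{S, D, E}; union {S, D, E}; ε-closure = {S, C, D, E}.
Read '0': S→{C, D, E}, C→{S}, D→∅, E→{A, D, E}; union {S, A, C, D, E}; ε-closure = {S, A, B, C, D, E}.
Read '1': S→∅, A→{E}, B→{C}, C→{S, D}, D→{D}, E→{S, D, E}; now {S, C, D, E}.
Read '1': S→∅, C→{S, D}, D→{D}, E→{S, D, E}; union {S, D, E}; ε-closure = {S, C, D, E}.
Read '0': S→{C, D, E}, C→{S}, D→∅, E→{A, D, E}; union {S, A, C, D, E}; ε-closure = {S, A, B, C, D, E}.
Read '1': S→∅, A→{E}, B→{C}, C→{S, D}, D→{D}, E→{S, D, E}; now {S, C, D, E}.
Read '0': S→{C, D, E}, C→{S}, D→∅, E→{A, D, E}; union {S, A, C, D, E}; ε-closure = {S, A, B, C, D, E}.
The final set {S, A, B, C, D, E} contains the accepting state D.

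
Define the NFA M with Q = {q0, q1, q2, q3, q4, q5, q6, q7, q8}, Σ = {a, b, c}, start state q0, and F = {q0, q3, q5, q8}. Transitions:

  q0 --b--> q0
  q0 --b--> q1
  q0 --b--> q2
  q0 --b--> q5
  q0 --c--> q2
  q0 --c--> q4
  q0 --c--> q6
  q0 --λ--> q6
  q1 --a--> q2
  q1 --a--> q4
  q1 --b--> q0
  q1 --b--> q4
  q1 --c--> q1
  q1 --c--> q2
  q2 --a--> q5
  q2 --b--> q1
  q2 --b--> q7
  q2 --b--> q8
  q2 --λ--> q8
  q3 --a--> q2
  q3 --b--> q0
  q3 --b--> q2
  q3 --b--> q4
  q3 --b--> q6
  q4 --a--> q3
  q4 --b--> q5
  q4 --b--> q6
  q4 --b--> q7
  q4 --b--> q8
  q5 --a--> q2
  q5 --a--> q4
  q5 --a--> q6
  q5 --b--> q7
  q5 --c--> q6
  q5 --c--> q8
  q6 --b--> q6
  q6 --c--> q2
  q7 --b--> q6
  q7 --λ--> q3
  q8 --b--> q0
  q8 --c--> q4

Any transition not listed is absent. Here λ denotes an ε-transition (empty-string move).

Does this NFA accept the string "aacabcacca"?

No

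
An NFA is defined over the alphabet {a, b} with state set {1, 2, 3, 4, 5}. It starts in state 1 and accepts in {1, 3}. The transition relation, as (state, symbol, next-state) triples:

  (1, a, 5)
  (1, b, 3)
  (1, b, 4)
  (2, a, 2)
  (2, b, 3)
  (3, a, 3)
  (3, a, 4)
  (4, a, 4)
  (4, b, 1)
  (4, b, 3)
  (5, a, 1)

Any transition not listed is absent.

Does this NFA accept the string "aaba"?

Yes

Start in {1}.
Read 'a': {1} → {5}.
Read 'a': {5} → {1}.
Read 'b': {1} → {3, 4}.
Read 'a': {3, 4} → {3, 4}.
The final set {3, 4} contains the accepting state 3.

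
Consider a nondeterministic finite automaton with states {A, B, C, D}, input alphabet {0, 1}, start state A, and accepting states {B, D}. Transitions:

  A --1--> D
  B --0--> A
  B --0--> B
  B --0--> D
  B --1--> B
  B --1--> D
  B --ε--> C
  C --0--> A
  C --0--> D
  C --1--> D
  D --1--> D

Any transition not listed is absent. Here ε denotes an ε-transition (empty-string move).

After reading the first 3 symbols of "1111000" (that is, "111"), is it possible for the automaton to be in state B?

No

Start in {A}.
Read '1': {A} → {D}.
Read '1': {D} → {D}.
Read '1': {D} → {D}.
State B is not in {D}.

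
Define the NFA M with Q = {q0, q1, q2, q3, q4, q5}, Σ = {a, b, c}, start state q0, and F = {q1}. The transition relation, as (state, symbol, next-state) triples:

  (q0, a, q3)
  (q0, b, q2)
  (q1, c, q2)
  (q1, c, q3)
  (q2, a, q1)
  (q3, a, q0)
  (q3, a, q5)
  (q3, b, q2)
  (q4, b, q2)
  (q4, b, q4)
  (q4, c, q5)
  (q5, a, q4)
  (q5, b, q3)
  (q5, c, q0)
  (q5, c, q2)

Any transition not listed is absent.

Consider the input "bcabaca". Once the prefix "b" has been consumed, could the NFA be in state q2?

Yes

Start in {q0}.
Read 'b': q0→{q2}; now {q2}.
State q2 is in {q2}.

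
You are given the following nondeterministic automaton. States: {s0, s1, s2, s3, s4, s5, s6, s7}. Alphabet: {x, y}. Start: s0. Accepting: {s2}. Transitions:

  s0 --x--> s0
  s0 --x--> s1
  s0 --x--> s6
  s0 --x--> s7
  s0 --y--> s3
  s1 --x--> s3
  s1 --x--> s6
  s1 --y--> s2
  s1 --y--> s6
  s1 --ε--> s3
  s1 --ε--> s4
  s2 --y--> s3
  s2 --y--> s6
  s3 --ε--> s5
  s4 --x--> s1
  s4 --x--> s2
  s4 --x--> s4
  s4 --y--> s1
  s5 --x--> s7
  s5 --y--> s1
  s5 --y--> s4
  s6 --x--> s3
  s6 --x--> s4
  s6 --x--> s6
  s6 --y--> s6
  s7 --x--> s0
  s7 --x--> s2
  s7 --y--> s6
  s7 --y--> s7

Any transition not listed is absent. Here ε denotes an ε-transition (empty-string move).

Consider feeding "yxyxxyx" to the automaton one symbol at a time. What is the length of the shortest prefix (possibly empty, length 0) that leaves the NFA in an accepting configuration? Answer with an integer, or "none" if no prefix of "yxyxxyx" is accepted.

4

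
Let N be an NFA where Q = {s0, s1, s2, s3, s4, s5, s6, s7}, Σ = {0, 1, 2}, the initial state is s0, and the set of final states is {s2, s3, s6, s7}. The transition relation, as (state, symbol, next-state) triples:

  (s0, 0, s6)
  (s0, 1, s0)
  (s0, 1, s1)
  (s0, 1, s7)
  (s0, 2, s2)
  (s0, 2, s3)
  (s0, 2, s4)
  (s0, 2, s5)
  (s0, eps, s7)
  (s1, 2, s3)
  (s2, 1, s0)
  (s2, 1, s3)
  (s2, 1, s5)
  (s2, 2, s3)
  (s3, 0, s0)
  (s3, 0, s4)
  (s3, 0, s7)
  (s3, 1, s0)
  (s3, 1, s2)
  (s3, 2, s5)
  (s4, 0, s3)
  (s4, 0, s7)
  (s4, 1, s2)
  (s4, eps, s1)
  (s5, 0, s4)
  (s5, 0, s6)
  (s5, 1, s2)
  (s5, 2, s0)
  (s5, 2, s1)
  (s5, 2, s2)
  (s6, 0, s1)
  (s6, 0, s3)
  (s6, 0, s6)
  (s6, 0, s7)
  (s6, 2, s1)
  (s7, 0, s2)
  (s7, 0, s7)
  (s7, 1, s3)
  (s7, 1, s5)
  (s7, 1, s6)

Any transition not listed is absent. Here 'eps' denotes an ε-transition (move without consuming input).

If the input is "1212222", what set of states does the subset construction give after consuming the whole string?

Start: ε-closure({s0}) = {s0, s7}.
Read '1': s0→{s0, s1, s7}, s7→{s3, s5, s6}; now {s0, s1, s3, s5, s6, s7}.
Read '2': s0→{s2, s3, s4, s5}, s1→{s3}, s3→{s5}, s5→{s0, s1, s2}, s6→{s1}, s7→∅; union {s0, s1, s2, s3, s4, s5}; ε-closure = {s0, s1, s2, s3, s4, s5, s7}.
Read '1': s0→{s0, s1, s7}, s1→∅, s2→{s0, s3, s5}, s3→{s0, s2}, s4→{s2}, s5→{s2}, s7→{s3, s5, s6}; now {s0, s1, s2, s3, s5, s6, s7}.
Read '2': s0→{s2, s3, s4, s5}, s1→{s3}, s2→{s3}, s3→{s5}, s5→{s0, s1, s2}, s6→{s1}, s7→∅; union {s0, s1, s2, s3, s4, s5}; ε-closure = {s0, s1, s2, s3, s4, s5, s7}.
Read '2': s0→{s2, s3, s4, s5}, s1→{s3}, s2→{s3}, s3→{s5}, s4→∅, s5→{s0, s1, s2}, s7→∅; union {s0, s1, s2, s3, s4, s5}; ε-closure = {s0, s1, s2, s3, s4, s5, s7}.
Read '2': s0→{s2, s3, s4, s5}, s1→{s3}, s2→{s3}, s3→{s5}, s4→∅, s5→{s0, s1, s2}, s7→∅; union {s0, s1, s2, s3, s4, s5}; ε-closure = {s0, s1, s2, s3, s4, s5, s7}.
Read '2': s0→{s2, s3, s4, s5}, s1→{s3}, s2→{s3}, s3→{s5}, s4→∅, s5→{s0, s1, s2}, s7→∅; union {s0, s1, s2, s3, s4, s5}; ε-closure = {s0, s1, s2, s3, s4, s5, s7}.

{s0, s1, s2, s3, s4, s5, s7}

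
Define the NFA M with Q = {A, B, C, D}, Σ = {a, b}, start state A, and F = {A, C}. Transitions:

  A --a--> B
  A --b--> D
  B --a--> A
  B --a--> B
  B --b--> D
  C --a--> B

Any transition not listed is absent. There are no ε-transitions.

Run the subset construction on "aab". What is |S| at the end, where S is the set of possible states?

1

Start in {A}.
Read 'a': A→{B}; now {B}.
Read 'a': B→{A, B}; now {A, B}.
Read 'b': A→{D}, B→{D}; now {D}.
That set has 1 state.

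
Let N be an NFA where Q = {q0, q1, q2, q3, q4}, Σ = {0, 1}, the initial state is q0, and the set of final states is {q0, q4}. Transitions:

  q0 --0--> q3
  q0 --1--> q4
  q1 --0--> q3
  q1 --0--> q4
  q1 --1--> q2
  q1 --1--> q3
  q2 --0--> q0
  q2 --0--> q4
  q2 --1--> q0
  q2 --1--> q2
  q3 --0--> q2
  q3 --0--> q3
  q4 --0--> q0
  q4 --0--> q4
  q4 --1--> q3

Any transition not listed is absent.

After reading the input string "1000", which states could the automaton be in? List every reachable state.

{q0, q2, q3, q4}

Start in {q0}.
Read '1': {q0} → {q4}.
Read '0': {q4} → {q0, q4}.
Read '0': {q0, q4} → {q0, q3, q4}.
Read '0': {q0, q3, q4} → {q0, q2, q3, q4}.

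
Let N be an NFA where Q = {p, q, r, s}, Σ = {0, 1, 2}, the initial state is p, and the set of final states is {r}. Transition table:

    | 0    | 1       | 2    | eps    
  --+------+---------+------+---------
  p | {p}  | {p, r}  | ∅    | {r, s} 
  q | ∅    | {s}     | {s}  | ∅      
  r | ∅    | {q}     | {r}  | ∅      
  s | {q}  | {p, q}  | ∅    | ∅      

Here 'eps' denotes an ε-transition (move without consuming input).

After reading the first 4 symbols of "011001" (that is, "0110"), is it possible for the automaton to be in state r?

Yes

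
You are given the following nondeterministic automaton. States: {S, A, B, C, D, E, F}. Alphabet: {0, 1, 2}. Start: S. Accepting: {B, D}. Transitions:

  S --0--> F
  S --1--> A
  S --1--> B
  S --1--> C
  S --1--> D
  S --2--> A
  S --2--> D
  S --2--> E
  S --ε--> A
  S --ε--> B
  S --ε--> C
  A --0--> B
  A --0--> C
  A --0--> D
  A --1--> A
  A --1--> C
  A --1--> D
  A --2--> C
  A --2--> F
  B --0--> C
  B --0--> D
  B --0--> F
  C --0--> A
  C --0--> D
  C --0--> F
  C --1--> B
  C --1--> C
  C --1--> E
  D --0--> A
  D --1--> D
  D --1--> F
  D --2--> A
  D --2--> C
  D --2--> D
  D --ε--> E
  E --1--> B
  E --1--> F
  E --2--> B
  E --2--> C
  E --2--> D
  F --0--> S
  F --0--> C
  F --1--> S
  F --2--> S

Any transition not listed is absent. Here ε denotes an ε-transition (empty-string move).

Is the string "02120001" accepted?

Start: ε-closure({S}) = {S, A, B, C}.
Read '0': {S, A, B, C} → {A, B, C, D, E, F}.
Read '2': {A, B, C, D, E, F} → {S, A, B, C, D, E, F}.
Read '1': {S, A, B, C, D, E, F} → {S, A, B, C, D, E, F}.
Read '2': {S, A, B, C, D, E, F} → {S, A, B, C, D, E, F}.
Read '0': {S, A, B, C, D, E, F} → {S, A, B, C, D, E, F}.
Read '0': {S, A, B, C, D, E, F} → {S, A, B, C, D, E, F}.
Read '0': {S, A, B, C, D, E, F} → {S, A, B, C, D, E, F}.
Read '1': {S, A, B, C, D, E, F} → {S, A, B, C, D, E, F}.
The final set {S, A, B, C, D, E, F} contains the accepting states B, D.

Yes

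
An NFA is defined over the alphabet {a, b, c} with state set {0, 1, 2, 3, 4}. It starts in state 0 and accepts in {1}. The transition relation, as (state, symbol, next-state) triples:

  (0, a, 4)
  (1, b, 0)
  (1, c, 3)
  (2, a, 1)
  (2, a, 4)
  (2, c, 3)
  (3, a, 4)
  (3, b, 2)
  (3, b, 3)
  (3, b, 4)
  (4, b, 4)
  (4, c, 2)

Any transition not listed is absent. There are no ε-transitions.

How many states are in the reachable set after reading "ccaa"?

0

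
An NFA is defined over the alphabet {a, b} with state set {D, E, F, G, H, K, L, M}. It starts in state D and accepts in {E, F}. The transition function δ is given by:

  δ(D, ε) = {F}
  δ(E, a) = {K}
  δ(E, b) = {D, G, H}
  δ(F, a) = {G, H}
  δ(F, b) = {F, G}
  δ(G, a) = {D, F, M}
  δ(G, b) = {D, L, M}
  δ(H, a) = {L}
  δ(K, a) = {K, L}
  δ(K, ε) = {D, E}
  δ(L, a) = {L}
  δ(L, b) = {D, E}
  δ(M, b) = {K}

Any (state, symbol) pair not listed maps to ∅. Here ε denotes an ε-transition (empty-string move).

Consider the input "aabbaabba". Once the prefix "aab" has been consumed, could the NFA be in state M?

Start: ε-closure({D}) = {D, F}.
Read 'a': D→∅, F→{G, H}; now {G, H}.
Read 'a': G→{D, F, M}, H→{L}; now {D, F, L, M}.
Read 'b': D→∅, F→{F, G}, L→{D, E}, M→{K}; now {D, E, F, G, K}.
State M is not in {D, E, F, G, K}.

No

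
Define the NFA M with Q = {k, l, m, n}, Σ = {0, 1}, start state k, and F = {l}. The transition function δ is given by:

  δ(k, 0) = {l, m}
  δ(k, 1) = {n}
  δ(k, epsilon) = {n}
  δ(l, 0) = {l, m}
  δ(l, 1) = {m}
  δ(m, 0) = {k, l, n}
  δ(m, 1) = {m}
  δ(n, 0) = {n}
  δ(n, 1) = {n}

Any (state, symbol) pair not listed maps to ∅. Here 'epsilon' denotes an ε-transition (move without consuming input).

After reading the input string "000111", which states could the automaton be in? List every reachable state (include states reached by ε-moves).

Start: ε-closure({k}) = {k, n}.
Read '0': {k, n} → {l, m, n}.
Read '0': {l, m, n} → {k, l, m, n}.
Read '0': {k, l, m, n} → {k, l, m, n}.
Read '1': {k, l, m, n} → {m, n}.
Read '1': {m, n} → {m, n}.
Read '1': {m, n} → {m, n}.

{m, n}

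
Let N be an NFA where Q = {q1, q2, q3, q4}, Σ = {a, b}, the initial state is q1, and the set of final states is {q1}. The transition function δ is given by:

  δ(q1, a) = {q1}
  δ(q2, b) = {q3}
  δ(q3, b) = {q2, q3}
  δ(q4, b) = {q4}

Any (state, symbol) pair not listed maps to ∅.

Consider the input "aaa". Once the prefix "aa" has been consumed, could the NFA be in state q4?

No

Start in {q1}.
Read 'a': {q1} → {q1}.
Read 'a': {q1} → {q1}.
State q4 is not in {q1}.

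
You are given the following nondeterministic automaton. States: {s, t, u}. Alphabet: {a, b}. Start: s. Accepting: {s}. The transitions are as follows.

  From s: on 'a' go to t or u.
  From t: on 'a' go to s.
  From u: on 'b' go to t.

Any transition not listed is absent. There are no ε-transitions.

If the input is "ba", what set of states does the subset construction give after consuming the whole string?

Start in {s}.
Read 'b': s→∅; now ∅.
The set is empty and remains empty for the remaining 1 symbol.

∅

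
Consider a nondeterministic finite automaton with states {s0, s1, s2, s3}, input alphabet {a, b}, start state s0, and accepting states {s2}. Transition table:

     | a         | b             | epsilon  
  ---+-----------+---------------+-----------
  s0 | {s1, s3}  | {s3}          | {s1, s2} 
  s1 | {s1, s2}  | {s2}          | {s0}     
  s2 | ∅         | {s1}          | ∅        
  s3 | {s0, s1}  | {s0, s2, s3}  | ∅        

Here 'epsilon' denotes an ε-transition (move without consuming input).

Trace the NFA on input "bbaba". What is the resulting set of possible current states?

{s0, s1, s2, s3}

Start: ε-closure({s0}) = {s0, s1, s2}.
Read 'b': s0→{s3}, s1→{s2}, s2→{s1}; union {s1, s2, s3}; ε-closure = {s0, s1, s2, s3}.
Read 'b': s0→{s3}, s1→{s2}, s2→{s1}, s3→{s0, s2, s3}; now {s0, s1, s2, s3}.
Read 'a': s0→{s1, s3}, s1→{s1, s2}, s2→∅, s3→{s0, s1}; now {s0, s1, s2, s3}.
Read 'b': s0→{s3}, s1→{s2}, s2→{s1}, s3→{s0, s2, s3}; now {s0, s1, s2, s3}.
Read 'a': s0→{s1, s3}, s1→{s1, s2}, s2→∅, s3→{s0, s1}; now {s0, s1, s2, s3}.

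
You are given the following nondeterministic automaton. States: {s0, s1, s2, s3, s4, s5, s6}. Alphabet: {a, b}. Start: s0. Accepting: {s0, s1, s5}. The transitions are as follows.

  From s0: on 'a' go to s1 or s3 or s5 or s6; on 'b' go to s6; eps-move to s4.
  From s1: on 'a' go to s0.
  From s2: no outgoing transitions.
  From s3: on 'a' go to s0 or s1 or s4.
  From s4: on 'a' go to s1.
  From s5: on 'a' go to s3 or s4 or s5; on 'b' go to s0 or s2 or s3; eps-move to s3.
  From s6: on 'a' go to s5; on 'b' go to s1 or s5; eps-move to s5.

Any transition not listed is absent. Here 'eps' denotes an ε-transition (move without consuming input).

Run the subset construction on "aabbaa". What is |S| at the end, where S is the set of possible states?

6

Start: ε-closure({s0}) = {s0, s4}.
Read 'a': {s0, s4} → {s1, s3, s5, s6}.
Read 'a': {s1, s3, s5, s6} → {s0, s1, s3, s4, s5}.
Read 'b': {s0, s1, s3, s4, s5} → {s0, s2, s3, s4, s5, s6}.
Read 'b': {s0, s2, s3, s4, s5, s6} → {s0, s1, s2, s3, s4, s5, s6}.
Read 'a': {s0, s1, s2, s3, s4, s5, s6} → {s0, s1, s3, s4, s5, s6}.
Read 'a': {s0, s1, s3, s4, s5, s6} → {s0, s1, s3, s4, s5, s6}.
That set has 6 states.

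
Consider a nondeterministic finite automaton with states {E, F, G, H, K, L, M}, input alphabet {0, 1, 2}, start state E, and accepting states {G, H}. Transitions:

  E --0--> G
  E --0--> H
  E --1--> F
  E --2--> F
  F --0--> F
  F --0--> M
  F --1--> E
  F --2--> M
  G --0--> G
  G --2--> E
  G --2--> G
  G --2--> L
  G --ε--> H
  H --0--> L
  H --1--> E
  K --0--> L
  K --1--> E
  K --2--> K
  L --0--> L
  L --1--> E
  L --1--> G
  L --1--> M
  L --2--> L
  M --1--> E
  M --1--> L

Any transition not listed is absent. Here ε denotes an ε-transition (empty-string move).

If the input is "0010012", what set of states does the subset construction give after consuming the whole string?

Start in {E}.
Read '0': E→{G, H}; now {G, H}.
Read '0': G→{G}, H→{L}; union {G, L}; ε-closure = {G, H, L}.
Read '1': G→∅, H→{E}, L→{E, G, M}; union {E, G, M}; ε-closure = {E, G, H, M}.
Read '0': E→{G, H}, G→{G}, H→{L}, M→∅; now {G, H, L}.
Read '0': G→{G}, H→{L}, L→{L}; union {G, L}; ε-closure = {G, H, L}.
Read '1': G→∅, H→{E}, L→{E, G, M}; union {E, G, M}; ε-closure = {E, G, H, M}.
Read '2': E→{F}, G→{E, G, L}, H→∅, M→∅; union {E, F, G, L}; ε-closure = {E, F, G, H, L}.

{E, F, G, H, L}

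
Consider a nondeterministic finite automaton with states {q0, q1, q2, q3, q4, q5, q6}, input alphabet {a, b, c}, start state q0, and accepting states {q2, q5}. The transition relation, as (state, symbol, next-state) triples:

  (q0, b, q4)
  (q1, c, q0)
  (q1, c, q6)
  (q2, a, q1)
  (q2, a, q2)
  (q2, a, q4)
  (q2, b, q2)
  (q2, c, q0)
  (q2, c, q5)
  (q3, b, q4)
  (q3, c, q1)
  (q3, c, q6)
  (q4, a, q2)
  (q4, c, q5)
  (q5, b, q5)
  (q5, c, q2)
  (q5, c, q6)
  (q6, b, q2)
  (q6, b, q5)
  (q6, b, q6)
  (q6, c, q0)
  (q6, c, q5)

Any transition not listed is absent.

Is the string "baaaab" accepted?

Yes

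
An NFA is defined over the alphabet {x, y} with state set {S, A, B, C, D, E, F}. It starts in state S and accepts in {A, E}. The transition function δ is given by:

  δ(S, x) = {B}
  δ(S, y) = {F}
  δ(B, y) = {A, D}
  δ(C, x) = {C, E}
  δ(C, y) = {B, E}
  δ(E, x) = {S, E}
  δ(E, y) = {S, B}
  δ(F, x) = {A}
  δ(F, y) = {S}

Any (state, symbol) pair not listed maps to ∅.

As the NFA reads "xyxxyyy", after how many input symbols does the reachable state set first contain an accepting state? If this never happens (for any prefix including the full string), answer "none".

Start in {S}.
Read 'x': {S} → {B}.
Read 'y': {B} → {A, D}.
None of the earlier sets intersect F, but {A, D} does.

2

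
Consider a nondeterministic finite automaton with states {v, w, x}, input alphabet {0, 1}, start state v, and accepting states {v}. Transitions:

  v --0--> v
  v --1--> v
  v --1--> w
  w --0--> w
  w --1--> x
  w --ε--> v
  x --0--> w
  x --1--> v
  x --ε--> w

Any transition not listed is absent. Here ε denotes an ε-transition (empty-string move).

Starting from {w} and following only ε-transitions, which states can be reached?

{v, w}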